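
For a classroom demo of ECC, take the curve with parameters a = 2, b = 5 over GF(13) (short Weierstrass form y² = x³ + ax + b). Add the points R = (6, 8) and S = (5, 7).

(3, 8)

(6, 8) + (5, 7). λ = (7 - 8)/(5 - 6) ≡ 12/12 mod 13. 12⁻¹ ≡ 12 (mod 13) since 12·12 = 144 ≡ 1, so λ ≡ 1.
  x = λ² - 6 - 5 = 1 - 11 ≡ 3; y = λ·(6 - 3) - 8 ≡ 8. → (3, 8)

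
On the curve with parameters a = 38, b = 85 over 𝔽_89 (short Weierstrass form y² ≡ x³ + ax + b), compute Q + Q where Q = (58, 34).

(87, 88)

tangent at (58, 34): λ = (3·58² + 38)/(2·34) ≡ 73/68. 68⁻¹ ≡ 72 (mod 89), so λ ≡ 73·72 ≡ 5.
  x = λ² - 58 - 58 = 25 - 116 ≡ 87; y = λ·(58 - 87) - 34 ≡ 88. → (87, 88)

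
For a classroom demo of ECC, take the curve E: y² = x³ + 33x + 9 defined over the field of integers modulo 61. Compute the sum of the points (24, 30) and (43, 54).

(13, 16)

(24, 30) + (43, 54). λ = (54 - 30)/(43 - 24) ≡ 24/19 mod 61. 19⁻¹ ≡ 45 (mod 61), so λ ≡ 43.
  x = λ² - 24 - 43 = 1849 - 67 ≡ 13; y = λ·(24 - 13) - 30 ≡ 16. → (13, 16)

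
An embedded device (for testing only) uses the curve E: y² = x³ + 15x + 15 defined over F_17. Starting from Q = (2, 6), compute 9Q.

(12, 6)

Repeated addition: build up to 9Q.
2Q: tangent at (2, 6): λ = (3·2² + 15)/(2·6) ≡ 10/12. 12⁻¹ ≡ 10 (mod 17) since 12·10 = 120 ≡ 1, so λ ≡ 10·10 ≡ 15.
  x = λ² - 2 - 2 = 225 - 4 ≡ 0; y = λ·(2 - 0) - 6 ≡ 7. → (0, 7)
3Q: (0, 7) + (2, 6). λ = (6 - 7)/(2 - 0) ≡ 16/2 mod 17. 2⁻¹ ≡ 9 (mod 17), so λ ≡ 8.
  x = λ² - 0 - 2 = 64 - 2 ≡ 11; y = λ·(0 - 11) - 7 ≡ 7. → (11, 7)
4Q: (11, 7) + (2, 6). λ = (6 - 7)/(2 - 11) ≡ 16/8 mod 17. 8⁻¹ ≡ 15 (mod 17) since 8·15 = 120 ≡ 1, so λ ≡ 2.
  x = λ² - 11 - 2 = 4 - 13 ≡ 8; y = λ·(11 - 8) - 7 ≡ 16. → (8, 16)
5Q: (8, 16) + (2, 6). λ = (6 - 16)/(2 - 8) ≡ 7/11 mod 17. 11⁻¹ ≡ 14 (mod 17), so λ ≡ 13.
  x = λ² - 8 - 2 = 169 - 10 ≡ 6; y = λ·(8 - 6) - 16 ≡ 10. → (6, 10)
6Q: (6, 10) + (2, 6). λ = (6 - 10)/(2 - 6) ≡ 13/13 mod 17. 13⁻¹ ≡ 4 (mod 17) since 13·4 = 52 ≡ 1, so λ ≡ 1.
  x = λ² - 6 - 2 = 1 - 8 ≡ 10; y = λ·(6 - 10) - 10 ≡ 3. → (10, 3)
7Q: (10, 3) + (2, 6). λ = (6 - 3)/(2 - 10) ≡ 3/9 mod 17. 9⁻¹ ≡ 2 (mod 17), so λ ≡ 6.
  x = λ² - 10 - 2 = 36 - 12 ≡ 7; y = λ·(10 - 7) - 3 ≡ 15. → (7, 15)
8Q: (7, 15) + (2, 6). λ = (6 - 15)/(2 - 7) ≡ 8/12 mod 17. 12⁻¹ ≡ 10 (mod 17) since 12·10 = 120 ≡ 1, so λ ≡ 12.
  x = λ² - 7 - 2 = 144 - 9 ≡ 16; y = λ·(7 - 16) - 15 ≡ 13. → (16, 13)
9Q: (16, 13) + (2, 6). λ = (6 - 13)/(2 - 16) ≡ 10/3 mod 17. 3⁻¹ ≡ 6 (mod 17) since 3·6 = 18 ≡ 1, so λ ≡ 9.
  x = λ² - 16 - 2 = 81 - 18 ≡ 12; y = λ·(16 - 12) - 13 ≡ 6. → (12, 6)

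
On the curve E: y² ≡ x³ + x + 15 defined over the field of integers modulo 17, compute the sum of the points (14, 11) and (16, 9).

(5, 14)

(14, 11) + (16, 9). λ = (9 - 11)/(16 - 14) ≡ 15/2 mod 17. 2⁻¹ ≡ 9 (mod 17), so λ ≡ 16.
  x = λ² - 14 - 16 = 256 - 30 ≡ 5; y = λ·(14 - 5) - 11 ≡ 14. → (5, 14)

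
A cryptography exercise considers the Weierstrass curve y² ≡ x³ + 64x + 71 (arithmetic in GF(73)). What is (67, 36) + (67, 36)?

(31, 50)

tangent at (67, 36): λ = (3·67² + 64)/(2·36) ≡ 26/72. 72⁻¹ ≡ 72 (mod 73) since 72·72 = 5184 ≡ 1, so λ ≡ 26·72 ≡ 47.
  x = λ² - 67 - 67 = 2209 - 134 ≡ 31; y = λ·(67 - 31) - 36 ≡ 50. → (31, 50)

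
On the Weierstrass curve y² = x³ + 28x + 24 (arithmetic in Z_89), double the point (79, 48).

tangent at (79, 48): λ = (3·79² + 28)/(2·48) ≡ 61/7. 7⁻¹ ≡ 51 (mod 89), so λ ≡ 61·51 ≡ 85.
  x = λ² - 79 - 79 = 7225 - 158 ≡ 36; y = λ·(79 - 36) - 48 ≡ 47. → (36, 47)

(36, 47)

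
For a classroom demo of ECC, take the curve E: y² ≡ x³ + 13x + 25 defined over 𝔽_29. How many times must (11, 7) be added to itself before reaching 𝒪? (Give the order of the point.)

2P: tangent at (11, 7): λ = (3·11² + 13)/(2·7) ≡ 28/14. 14⁻¹ ≡ 27 (mod 29) since 14·27 = 378 ≡ 1, so λ ≡ 28·27 ≡ 2.
  x = λ² - 11 - 11 = 4 - 22 ≡ 11; y = λ·(11 - 11) - 7 ≡ 22. → (11, 22)
3P: (11, 22) + (11, 7): same x and y₁ ≡ -y₂, so the sum is 𝒪.
3P = 𝒪, so the order is 3.

3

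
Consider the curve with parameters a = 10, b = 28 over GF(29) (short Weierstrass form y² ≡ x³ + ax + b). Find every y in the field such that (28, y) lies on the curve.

x³ + 10x + 28 = 22260 ≡ 17 (mod 29).
17 is a non-residue mod 29; no y exists.

none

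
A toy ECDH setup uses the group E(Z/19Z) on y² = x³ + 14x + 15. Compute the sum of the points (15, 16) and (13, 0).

(17, 6)

(15, 16) + (13, 0). λ = (0 - 16)/(13 - 15) ≡ 3/17 mod 19. 17⁻¹ ≡ 9 (mod 19), so λ ≡ 8.
  x = λ² - 15 - 13 = 64 - 28 ≡ 17; y = λ·(15 - 17) - 16 ≡ 6. → (17, 6)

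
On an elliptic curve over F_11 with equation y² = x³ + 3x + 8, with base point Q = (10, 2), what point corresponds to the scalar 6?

(7, 3)

Double-and-add on 6 = (110)₂. Start with Q = (10, 2) for the leading 1-bit.
double: tangent at (10, 2): λ = (3·10² + 3)/(2·2) ≡ 6/4. 4⁻¹ ≡ 3 (mod 11), so λ ≡ 6·3 ≡ 7.
  x = λ² - 10 - 10 = 49 - 20 ≡ 7; y = λ·(10 - 7) - 2 ≡ 8. → (7, 8)
add Q: (7, 8) + (10, 2). λ = (2 - 8)/(10 - 7) ≡ 5/3 mod 11. 3⁻¹ ≡ 4 (mod 11) since 3·4 = 12 ≡ 1, so λ ≡ 9.
  x = λ² - 7 - 10 = 81 - 17 ≡ 9; y = λ·(7 - 9) - 8 ≡ 7. → (9, 7)
double: tangent at (9, 7): λ = (3·9² + 3)/(2·7) ≡ 4/3. 3⁻¹ ≡ 4 (mod 11), so λ ≡ 4·4 ≡ 5.
  x = λ² - 9 - 9 = 25 - 18 ≡ 7; y = λ·(9 - 7) - 7 ≡ 3. → (7, 3)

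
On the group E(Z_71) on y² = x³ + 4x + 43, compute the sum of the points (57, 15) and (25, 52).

(57, 15) + (25, 52). λ = (52 - 15)/(25 - 57) ≡ 37/39 mod 71. 39⁻¹ ≡ 51 (mod 71) since 39·51 = 1989 ≡ 1, so λ ≡ 41.
  x = λ² - 57 - 25 = 1681 - 82 ≡ 37; y = λ·(57 - 37) - 15 ≡ 24. → (37, 24)

(37, 24)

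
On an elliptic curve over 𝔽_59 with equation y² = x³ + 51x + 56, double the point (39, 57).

tangent at (39, 57): λ = (3·39² + 51)/(2·57) ≡ 12/55. 55⁻¹ ≡ 44 (mod 59) since 55·44 = 2420 ≡ 1, so λ ≡ 12·44 ≡ 56.
  x = λ² - 39 - 39 = 3136 - 78 ≡ 49; y = λ·(39 - 49) - 57 ≡ 32. → (49, 32)

(49, 32)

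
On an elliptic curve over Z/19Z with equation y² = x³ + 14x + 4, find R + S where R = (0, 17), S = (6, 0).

(11, 11)

(0, 17) + (6, 0). λ = (0 - 17)/(6 - 0) ≡ 2/6 mod 19. 6⁻¹ ≡ 16 (mod 19), so λ ≡ 13.
  x = λ² - 0 - 6 = 169 - 6 ≡ 11; y = λ·(0 - 11) - 17 ≡ 11. → (11, 11)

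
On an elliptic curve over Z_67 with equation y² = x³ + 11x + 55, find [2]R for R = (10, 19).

(1, 0)

tangent at (10, 19): λ = (3·10² + 11)/(2·19) ≡ 43/38. 38⁻¹ ≡ 30 (mod 67), so λ ≡ 43·30 ≡ 17.
  x = λ² - 10 - 10 = 289 - 20 ≡ 1; y = λ·(10 - 1) - 19 ≡ 0. → (1, 0)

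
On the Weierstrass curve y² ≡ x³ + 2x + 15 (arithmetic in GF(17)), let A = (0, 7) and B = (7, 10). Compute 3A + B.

First 3A:
Repeated addition: build up to 3A.
2A: tangent at (0, 7): λ = (3·0² + 2)/(2·7) ≡ 2/14. 14⁻¹ ≡ 11 (mod 17), so λ ≡ 2·11 ≡ 5.
  x = λ² - 0 - 0 = 25 - 0 ≡ 8; y = λ·(0 - 8) - 7 ≡ 4. → (8, 4)
3A: (8, 4) + (0, 7). λ = (7 - 4)/(0 - 8) ≡ 3/9 mod 17. 9⁻¹ ≡ 2 (mod 17), so λ ≡ 6.
  x = λ² - 8 - 0 = 36 - 8 ≡ 11; y = λ·(8 - 11) - 4 ≡ 12. → (11, 12)
3A = (11, 12).
Finally 3A + B:
(11, 12) + (7, 10). λ = (10 - 12)/(7 - 11) ≡ 15/13 mod 17. 13⁻¹ ≡ 4 (mod 17), so λ ≡ 9.
  x = λ² - 11 - 7 = 81 - 18 ≡ 12; y = λ·(11 - 12) - 12 ≡ 13. → (12, 13)

(12, 13)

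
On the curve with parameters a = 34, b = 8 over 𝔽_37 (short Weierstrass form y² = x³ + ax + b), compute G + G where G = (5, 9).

(6, 24)

tangent at (5, 9): λ = (3·5² + 34)/(2·9) ≡ 35/18. 18⁻¹ ≡ 35 (mod 37), so λ ≡ 35·35 ≡ 4.
  x = λ² - 5 - 5 = 16 - 10 ≡ 6; y = λ·(5 - 6) - 9 ≡ 24. → (6, 24)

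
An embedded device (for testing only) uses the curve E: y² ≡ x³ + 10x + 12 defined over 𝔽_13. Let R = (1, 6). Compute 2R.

tangent at (1, 6): λ = (3·1² + 10)/(2·6) ≡ 0/12. 12⁻¹ ≡ 12 (mod 13), so λ ≡ 0·12 ≡ 0.
  x = λ² - 1 - 1 = 0 - 2 ≡ 11; y = λ·(1 - 11) - 6 ≡ 7. → (11, 7)

(11, 7)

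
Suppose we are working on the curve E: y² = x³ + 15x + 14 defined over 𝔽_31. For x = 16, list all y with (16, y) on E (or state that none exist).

14, 17

x³ + 15x + 14 = 4350 ≡ 10 (mod 31).
Square roots of 10 mod 31: 14 and 17 (since 14² = 196 ≡ 10).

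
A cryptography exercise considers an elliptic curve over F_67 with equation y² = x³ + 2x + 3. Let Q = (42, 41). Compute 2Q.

tangent at (42, 41): λ = (3·42² + 2)/(2·41) ≡ 1/15. 15⁻¹ ≡ 9 (mod 67) since 15·9 = 135 ≡ 1, so λ ≡ 1·9 ≡ 9.
  x = λ² - 42 - 42 = 81 - 84 ≡ 64; y = λ·(42 - 64) - 41 ≡ 29. → (64, 29)

(64, 29)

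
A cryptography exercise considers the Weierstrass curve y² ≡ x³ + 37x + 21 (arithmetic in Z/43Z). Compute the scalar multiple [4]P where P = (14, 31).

(28, 41)

Double-and-add on 4 = (100)₂. Start with P = (14, 31) for the leading 1-bit.
double: tangent at (14, 31): λ = (3·14² + 37)/(2·31) ≡ 23/19. 19⁻¹ ≡ 34 (mod 43) since 19·34 = 646 ≡ 1, so λ ≡ 23·34 ≡ 8.
  x = λ² - 14 - 14 = 64 - 28 ≡ 36; y = λ·(14 - 36) - 31 ≡ 8. → (36, 8)
double: tangent at (36, 8): λ = (3·36² + 37)/(2·8) ≡ 12/16. 16⁻¹ ≡ 35 (mod 43), so λ ≡ 12·35 ≡ 33.
  x = λ² - 36 - 36 = 1089 - 72 ≡ 28; y = λ·(36 - 28) - 8 ≡ 41. → (28, 41)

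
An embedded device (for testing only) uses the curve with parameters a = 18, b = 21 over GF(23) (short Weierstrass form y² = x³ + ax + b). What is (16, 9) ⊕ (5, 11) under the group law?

(16, 9) + (5, 11). λ = (11 - 9)/(5 - 16) ≡ 2/12 mod 23. 12⁻¹ ≡ 2 (mod 23) since 12·2 = 24 ≡ 1, so λ ≡ 4.
  x = λ² - 16 - 5 = 16 - 21 ≡ 18; y = λ·(16 - 18) - 9 ≡ 6. → (18, 6)

(18, 6)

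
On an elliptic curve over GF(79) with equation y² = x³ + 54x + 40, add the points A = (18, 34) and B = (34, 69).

(18, 34) + (34, 69). λ = (69 - 34)/(34 - 18) ≡ 35/16 mod 79. 16⁻¹ ≡ 5 (mod 79) since 16·5 = 80 ≡ 1, so λ ≡ 17.
  x = λ² - 18 - 34 = 289 - 52 ≡ 0; y = λ·(18 - 0) - 34 ≡ 35. → (0, 35)

(0, 35)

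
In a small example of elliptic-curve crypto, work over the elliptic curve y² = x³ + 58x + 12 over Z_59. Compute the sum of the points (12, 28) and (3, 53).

(12, 28) + (3, 53). λ = (53 - 28)/(3 - 12) ≡ 25/50 mod 59. 50⁻¹ ≡ 13 (mod 59) since 50·13 = 650 ≡ 1, so λ ≡ 30.
  x = λ² - 12 - 3 = 900 - 15 ≡ 0; y = λ·(12 - 0) - 28 ≡ 37. → (0, 37)

(0, 37)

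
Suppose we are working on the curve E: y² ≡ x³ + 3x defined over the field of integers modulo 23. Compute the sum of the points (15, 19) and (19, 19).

(15, 19) + (19, 19). λ = (19 - 19)/(19 - 15) ≡ 0/4 mod 23. 4⁻¹ ≡ 6 (mod 23) since 4·6 = 24 ≡ 1, so λ ≡ 0.
  x = λ² - 15 - 19 = 0 - 34 ≡ 12; y = λ·(15 - 12) - 19 ≡ 4. → (12, 4)

(12, 4)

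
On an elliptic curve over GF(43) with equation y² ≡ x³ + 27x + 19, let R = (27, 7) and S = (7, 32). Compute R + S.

(27, 7) + (7, 32). λ = (32 - 7)/(7 - 27) ≡ 25/23 mod 43. 23⁻¹ ≡ 15 (mod 43) since 23·15 = 345 ≡ 1, so λ ≡ 31.
  x = λ² - 27 - 7 = 961 - 34 ≡ 24; y = λ·(27 - 24) - 7 ≡ 0. → (24, 0)

(24, 0)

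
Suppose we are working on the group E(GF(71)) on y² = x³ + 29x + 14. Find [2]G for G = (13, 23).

tangent at (13, 23): λ = (3·13² + 29)/(2·23) ≡ 39/46. 46⁻¹ ≡ 17 (mod 71) since 46·17 = 782 ≡ 1, so λ ≡ 39·17 ≡ 24.
  x = λ² - 13 - 13 = 576 - 26 ≡ 53; y = λ·(13 - 53) - 23 ≡ 11. → (53, 11)

(53, 11)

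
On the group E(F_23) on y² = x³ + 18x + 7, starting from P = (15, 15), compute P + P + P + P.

(14, 6)

Double-and-add on 4 = (100)₂. Start with P = (15, 15) for the leading 1-bit.
double: tangent at (15, 15): λ = (3·15² + 18)/(2·15) ≡ 3/7. 7⁻¹ ≡ 10 (mod 23) since 7·10 = 70 ≡ 1, so λ ≡ 3·10 ≡ 7.
  x = λ² - 15 - 15 = 49 - 30 ≡ 19; y = λ·(15 - 19) - 15 ≡ 3. → (19, 3)
double: tangent at (19, 3): λ = (3·19² + 18)/(2·3) ≡ 20/6. 6⁻¹ ≡ 4 (mod 23), so λ ≡ 20·4 ≡ 11.
  x = λ² - 19 - 19 = 121 - 38 ≡ 14; y = λ·(19 - 14) - 3 ≡ 6. → (14, 6)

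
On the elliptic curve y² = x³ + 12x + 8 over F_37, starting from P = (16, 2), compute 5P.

(3, 21)

Repeated addition: build up to 5P.
2P: tangent at (16, 2): λ = (3·16² + 12)/(2·2) ≡ 3/4. 4⁻¹ ≡ 28 (mod 37) since 4·28 = 112 ≡ 1, so λ ≡ 3·28 ≡ 10.
  x = λ² - 16 - 16 = 100 - 32 ≡ 31; y = λ·(16 - 31) - 2 ≡ 33. → (31, 33)
3P: (31, 33) + (16, 2). λ = (2 - 33)/(16 - 31) ≡ 6/22 mod 37. 22⁻¹ ≡ 32 (mod 37) since 22·32 = 704 ≡ 1, so λ ≡ 7.
  x = λ² - 31 - 16 = 49 - 47 ≡ 2; y = λ·(31 - 2) - 33 ≡ 22. → (2, 22)
4P: (2, 22) + (16, 2). λ = (2 - 22)/(16 - 2) ≡ 17/14 mod 37. 14⁻¹ ≡ 8 (mod 37) since 14·8 = 112 ≡ 1, so λ ≡ 25.
  x = λ² - 2 - 16 = 625 - 18 ≡ 15; y = λ·(2 - 15) - 22 ≡ 23. → (15, 23)
5P: (15, 23) + (16, 2). λ = (2 - 23)/(16 - 15) ≡ 16/1 mod 37. 1⁻¹ ≡ 1 (mod 37) since 1·1 = 1 ≡ 1, so λ ≡ 16.
  x = λ² - 15 - 16 = 256 - 31 ≡ 3; y = λ·(15 - 3) - 23 ≡ 21. → (3, 21)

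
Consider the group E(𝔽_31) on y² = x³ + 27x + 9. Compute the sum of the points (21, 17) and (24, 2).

(11, 26)

(21, 17) + (24, 2). λ = (2 - 17)/(24 - 21) ≡ 16/3 mod 31. 3⁻¹ ≡ 21 (mod 31), so λ ≡ 26.
  x = λ² - 21 - 24 = 676 - 45 ≡ 11; y = λ·(21 - 11) - 17 ≡ 26. → (11, 26)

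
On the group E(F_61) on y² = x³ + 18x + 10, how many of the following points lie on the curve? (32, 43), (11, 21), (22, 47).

(32, 43): 43² ≡ 19, rhs ≡ 48 → off.
(11, 21): 21² ≡ 14, rhs ≡ 14 → on.
(22, 47): 47² ≡ 13, rhs ≡ 13 → on.

2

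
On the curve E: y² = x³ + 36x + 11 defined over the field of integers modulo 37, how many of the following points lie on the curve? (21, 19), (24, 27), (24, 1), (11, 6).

(21, 19): 19² ≡ 28, rhs ≡ 1 → off.
(24, 27): 27² ≡ 26, rhs ≡ 10 → off.
(24, 1): 1² ≡ 1, rhs ≡ 10 → off.
(11, 6): 6² ≡ 36, rhs ≡ 36 → on.

1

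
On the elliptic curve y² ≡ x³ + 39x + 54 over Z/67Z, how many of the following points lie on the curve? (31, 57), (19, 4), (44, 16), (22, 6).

(31, 57): 57² ≡ 33, rhs ≡ 33 → on.
(19, 4): 4² ≡ 16, rhs ≡ 16 → on.
(44, 16): 16² ≡ 55, rhs ≡ 55 → on.
(22, 6): 6² ≡ 36, rhs ≡ 36 → on.

4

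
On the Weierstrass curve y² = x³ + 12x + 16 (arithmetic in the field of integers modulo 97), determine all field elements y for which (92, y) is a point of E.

x³ + 12x + 16 = 779808 ≡ 25 (mod 97).
Square roots of 25 mod 97: 5 and 92 (since 5² = 25 ≡ 25).

5, 92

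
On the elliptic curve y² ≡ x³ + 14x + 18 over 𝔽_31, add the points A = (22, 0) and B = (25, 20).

(25, 11)

(22, 0) + (25, 20). λ = (20 - 0)/(25 - 22) ≡ 20/3 mod 31. 3⁻¹ ≡ 21 (mod 31), so λ ≡ 17.
  x = λ² - 22 - 25 = 289 - 47 ≡ 25; y = λ·(22 - 25) - 0 ≡ 11. → (25, 11)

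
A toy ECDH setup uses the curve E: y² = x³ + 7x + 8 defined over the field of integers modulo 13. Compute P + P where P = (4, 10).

tangent at (4, 10): λ = (3·4² + 7)/(2·10) ≡ 3/7. 7⁻¹ ≡ 2 (mod 13), so λ ≡ 3·2 ≡ 6.
  x = λ² - 4 - 4 = 36 - 8 ≡ 2; y = λ·(4 - 2) - 10 ≡ 2. → (2, 2)

(2, 2)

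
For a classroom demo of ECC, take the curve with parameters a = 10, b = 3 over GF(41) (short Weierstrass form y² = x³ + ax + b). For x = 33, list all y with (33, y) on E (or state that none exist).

none

x³ + 10x + 3 = 36270 ≡ 26 (mod 41).
26 is a non-residue mod 41; no y exists.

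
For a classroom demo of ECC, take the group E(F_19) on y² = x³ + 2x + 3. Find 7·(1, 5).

(14, 18)

Write Q = (1, 5).
Double-and-add on 7 = (111)₂. Start with Q = (1, 5) for the leading 1-bit.
double: tangent at (1, 5): λ = (3·1² + 2)/(2·5) ≡ 5/10. 10⁻¹ ≡ 2 (mod 19), so λ ≡ 5·2 ≡ 10.
  x = λ² - 1 - 1 = 100 - 2 ≡ 3; y = λ·(1 - 3) - 5 ≡ 13. → (3, 13)
add Q: (3, 13) + (1, 5). λ = (5 - 13)/(1 - 3) ≡ 11/17 mod 19. 17⁻¹ ≡ 9 (mod 19) since 17·9 = 153 ≡ 1, so λ ≡ 4.
  x = λ² - 3 - 1 = 16 - 4 ≡ 12; y = λ·(3 - 12) - 13 ≡ 8. → (12, 8)
double: tangent at (12, 8): λ = (3·12² + 2)/(2·8) ≡ 16/16. 16⁻¹ ≡ 6 (mod 19) since 16·6 = 96 ≡ 1, so λ ≡ 16·6 ≡ 1.
  x = λ² - 12 - 12 = 1 - 24 ≡ 15; y = λ·(12 - 15) - 8 ≡ 8. → (15, 8)
add Q: (15, 8) + (1, 5). λ = (5 - 8)/(1 - 15) ≡ 16/5 mod 19. 5⁻¹ ≡ 4 (mod 19), so λ ≡ 7.
  x = λ² - 15 - 1 = 49 - 16 ≡ 14; y = λ·(15 - 14) - 8 ≡ 18. → (14, 18)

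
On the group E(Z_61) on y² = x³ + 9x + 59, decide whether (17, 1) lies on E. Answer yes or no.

y² = 1² ≡ 1; x³ + 9x + 59 = 5125 ≡ 1 (mod 61). 1 = 1.

yes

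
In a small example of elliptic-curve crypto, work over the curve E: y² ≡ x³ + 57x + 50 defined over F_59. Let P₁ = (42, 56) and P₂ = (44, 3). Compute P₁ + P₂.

(41, 6)

(42, 56) + (44, 3). λ = (3 - 56)/(44 - 42) ≡ 6/2 mod 59. 2⁻¹ ≡ 30 (mod 59) since 2·30 = 60 ≡ 1, so λ ≡ 3.
  x = λ² - 42 - 44 = 9 - 86 ≡ 41; y = λ·(42 - 41) - 56 ≡ 6. → (41, 6)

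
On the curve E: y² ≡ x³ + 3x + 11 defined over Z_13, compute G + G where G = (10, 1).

tangent at (10, 1): λ = (3·10² + 3)/(2·1) ≡ 4/2. 2⁻¹ ≡ 7 (mod 13) since 2·7 = 14 ≡ 1, so λ ≡ 4·7 ≡ 2.
  x = λ² - 10 - 10 = 4 - 20 ≡ 10; y = λ·(10 - 10) - 1 ≡ 12. → (10, 12)

(10, 12)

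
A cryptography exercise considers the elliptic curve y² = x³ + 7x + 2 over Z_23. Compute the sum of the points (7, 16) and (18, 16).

(7, 16) + (18, 16). λ = (16 - 16)/(18 - 7) ≡ 0/11 mod 23. 11⁻¹ ≡ 21 (mod 23), so λ ≡ 0.
  x = λ² - 7 - 18 = 0 - 25 ≡ 21; y = λ·(7 - 21) - 16 ≡ 7. → (21, 7)

(21, 7)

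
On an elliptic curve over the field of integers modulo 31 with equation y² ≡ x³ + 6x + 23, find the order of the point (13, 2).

2P: tangent at (13, 2): λ = (3·13² + 6)/(2·2) ≡ 17/4. 4⁻¹ ≡ 8 (mod 31), so λ ≡ 17·8 ≡ 12.
  x = λ² - 13 - 13 = 144 - 26 ≡ 25; y = λ·(13 - 25) - 2 ≡ 9. → (25, 9)
3P: (25, 9) + (13, 2). λ = (2 - 9)/(13 - 25) ≡ 24/19 mod 31. 19⁻¹ ≡ 18 (mod 31), so λ ≡ 29.
  x = λ² - 25 - 13 = 841 - 38 ≡ 28; y = λ·(25 - 28) - 9 ≡ 28. → (28, 28)
4P: (28, 28) + (13, 2). λ = (2 - 28)/(13 - 28) ≡ 5/16 mod 31. 16⁻¹ ≡ 2 (mod 31) since 16·2 = 32 ≡ 1, so λ ≡ 10.
  x = λ² - 28 - 13 = 100 - 41 ≡ 28; y = λ·(28 - 28) - 28 ≡ 3. → (28, 3)
5P: (28, 3) + (13, 2). λ = (2 - 3)/(13 - 28) ≡ 30/16 mod 31. 16⁻¹ ≡ 2 (mod 31), so λ ≡ 29.
  x = λ² - 28 - 13 = 841 - 41 ≡ 25; y = λ·(28 - 25) - 3 ≡ 22. → (25, 22)
6P: (25, 22) + (13, 2). λ = (2 - 22)/(13 - 25) ≡ 11/19 mod 31. 19⁻¹ ≡ 18 (mod 31) since 19·18 = 342 ≡ 1, so λ ≡ 12.
  x = λ² - 25 - 13 = 144 - 38 ≡ 13; y = λ·(25 - 13) - 22 ≡ 29. → (13, 29)
7P: (13, 29) + (13, 2): same x and y₁ ≡ -y₂, so the sum is 𝒪.
7P = 𝒪, so the order is 7.

7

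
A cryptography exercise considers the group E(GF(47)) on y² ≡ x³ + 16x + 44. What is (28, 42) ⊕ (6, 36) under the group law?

(29, 9)

(28, 42) + (6, 36). λ = (36 - 42)/(6 - 28) ≡ 41/25 mod 47. 25⁻¹ ≡ 32 (mod 47) since 25·32 = 800 ≡ 1, so λ ≡ 43.
  x = λ² - 28 - 6 = 1849 - 34 ≡ 29; y = λ·(28 - 29) - 42 ≡ 9. → (29, 9)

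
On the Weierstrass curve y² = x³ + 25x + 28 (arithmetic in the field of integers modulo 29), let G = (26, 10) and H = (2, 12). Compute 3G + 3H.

First 3G:
Repeated addition: build up to 3G.
2G: tangent at (26, 10): λ = (3·26² + 25)/(2·10) ≡ 23/20. 20⁻¹ ≡ 16 (mod 29), so λ ≡ 23·16 ≡ 20.
  x = λ² - 26 - 26 = 400 - 52 ≡ 0; y = λ·(26 - 0) - 10 ≡ 17. → (0, 17)
3G: (0, 17) + (26, 10). λ = (10 - 17)/(26 - 0) ≡ 22/26 mod 29. 26⁻¹ ≡ 19 (mod 29) since 26·19 = 494 ≡ 1, so λ ≡ 12.
  x = λ² - 0 - 26 = 144 - 26 ≡ 2; y = λ·(0 - 2) - 17 ≡ 17. → (2, 17)
3G = (2, 17).
Next 3H:
Repeated addition: build up to 3H.
2H: tangent at (2, 12): λ = (3·2² + 25)/(2·12) ≡ 8/24. 24⁻¹ ≡ 23 (mod 29) since 24·23 = 552 ≡ 1, so λ ≡ 8·23 ≡ 10.
  x = λ² - 2 - 2 = 100 - 4 ≡ 9; y = λ·(2 - 9) - 12 ≡ 5. → (9, 5)
3H: (9, 5) + (2, 12). λ = (12 - 5)/(2 - 9) ≡ 7/22 mod 29. 22⁻¹ ≡ 4 (mod 29), so λ ≡ 28.
  x = λ² - 9 - 2 = 784 - 11 ≡ 19; y = λ·(9 - 19) - 5 ≡ 5. → (19, 5)
3H = (19, 5).
Finally 3G + 3H:
(2, 17) + (19, 5). λ = (5 - 17)/(19 - 2) ≡ 17/17 mod 29. 17⁻¹ ≡ 12 (mod 29) since 17·12 = 204 ≡ 1, so λ ≡ 1.
  x = λ² - 2 - 19 = 1 - 21 ≡ 9; y = λ·(2 - 9) - 17 ≡ 5. → (9, 5)

(9, 5)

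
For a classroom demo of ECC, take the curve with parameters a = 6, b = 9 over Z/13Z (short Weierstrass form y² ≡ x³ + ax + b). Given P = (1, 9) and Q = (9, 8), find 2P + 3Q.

First 2P:
Repeated addition: build up to 2P.
2P: tangent at (1, 9): λ = (3·1² + 6)/(2·9) ≡ 9/5. 5⁻¹ ≡ 8 (mod 13) since 5·8 = 40 ≡ 1, so λ ≡ 9·8 ≡ 7.
  x = λ² - 1 - 1 = 49 - 2 ≡ 8; y = λ·(1 - 8) - 9 ≡ 7. → (8, 7)
2P = (8, 7).
Next 3Q:
Repeated addition: build up to 3Q.
2Q: tangent at (9, 8): λ = (3·9² + 6)/(2·8) ≡ 2/3. 3⁻¹ ≡ 9 (mod 13), so λ ≡ 2·9 ≡ 5.
  x = λ² - 9 - 9 = 25 - 18 ≡ 7; y = λ·(9 - 7) - 8 ≡ 2. → (7, 2)
3Q: (7, 2) + (9, 8). λ = (8 - 2)/(9 - 7) ≡ 6/2 mod 13. 2⁻¹ ≡ 7 (mod 13), so λ ≡ 3.
  x = λ² - 7 - 9 = 9 - 16 ≡ 6; y = λ·(7 - 6) - 2 ≡ 1. → (6, 1)
3Q = (6, 1).
Finally 2P + 3Q:
(8, 7) + (6, 1). λ = (1 - 7)/(6 - 8) ≡ 7/11 mod 13. 11⁻¹ ≡ 6 (mod 13), so λ ≡ 3.
  x = λ² - 8 - 6 = 9 - 14 ≡ 8; y = λ·(8 - 8) - 7 ≡ 6. → (8, 6)

(8, 6)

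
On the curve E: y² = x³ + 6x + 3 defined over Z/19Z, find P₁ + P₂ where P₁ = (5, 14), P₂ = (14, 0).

(5, 5)

(5, 14) + (14, 0). λ = (0 - 14)/(14 - 5) ≡ 5/9 mod 19. 9⁻¹ ≡ 17 (mod 19), so λ ≡ 9.
  x = λ² - 5 - 14 = 81 - 19 ≡ 5; y = λ·(5 - 5) - 14 ≡ 5. → (5, 5)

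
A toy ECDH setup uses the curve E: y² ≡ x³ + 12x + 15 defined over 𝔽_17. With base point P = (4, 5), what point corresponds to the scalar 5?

(12, 0)

Double-and-add on 5 = (101)₂. Start with P = (4, 5) for the leading 1-bit.
double: tangent at (4, 5): λ = (3·4² + 12)/(2·5) ≡ 9/10. 10⁻¹ ≡ 12 (mod 17) since 10·12 = 120 ≡ 1, so λ ≡ 9·12 ≡ 6.
  x = λ² - 4 - 4 = 36 - 8 ≡ 11; y = λ·(4 - 11) - 5 ≡ 4. → (11, 4)
double: tangent at (11, 4): λ = (3·11² + 12)/(2·4) ≡ 1/8. 8⁻¹ ≡ 15 (mod 17), so λ ≡ 1·15 ≡ 15.
  x = λ² - 11 - 11 = 225 - 22 ≡ 16; y = λ·(11 - 16) - 4 ≡ 6. → (16, 6)
add P: (16, 6) + (4, 5). λ = (5 - 6)/(4 - 16) ≡ 16/5 mod 17. 5⁻¹ ≡ 7 (mod 17), so λ ≡ 10.
  x = λ² - 16 - 4 = 100 - 20 ≡ 12; y = λ·(16 - 12) - 6 ≡ 0. → (12, 0)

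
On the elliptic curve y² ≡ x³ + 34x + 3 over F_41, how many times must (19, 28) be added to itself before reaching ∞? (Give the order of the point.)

8

2P: tangent at (19, 28): λ = (3·19² + 34)/(2·28) ≡ 10/15. 15⁻¹ ≡ 11 (mod 41), so λ ≡ 10·11 ≡ 28.
  x = λ² - 19 - 19 = 784 - 38 ≡ 8; y = λ·(19 - 8) - 28 ≡ 34. → (8, 34)
3P: (8, 34) + (19, 28). λ = (28 - 34)/(19 - 8) ≡ 35/11 mod 41. 11⁻¹ ≡ 15 (mod 41), so λ ≡ 33.
  x = λ² - 8 - 19 = 1089 - 27 ≡ 37; y = λ·(8 - 37) - 34 ≡ 34. → (37, 34)
4P: (37, 34) + (19, 28). λ = (28 - 34)/(19 - 37) ≡ 35/23 mod 41. 23⁻¹ ≡ 25 (mod 41), so λ ≡ 14.
  x = λ² - 37 - 19 = 196 - 56 ≡ 17; y = λ·(37 - 17) - 34 ≡ 0. → (17, 0)
5P: (17, 0) + (19, 28). λ = (28 - 0)/(19 - 17) ≡ 28/2 mod 41. 2⁻¹ ≡ 21 (mod 41) since 2·21 = 42 ≡ 1, so λ ≡ 14.
  x = λ² - 17 - 19 = 196 - 36 ≡ 37; y = λ·(17 - 37) - 0 ≡ 7. → (37, 7)
6P: (37, 7) + (19, 28). λ = (28 - 7)/(19 - 37) ≡ 21/23 mod 41. 23⁻¹ ≡ 25 (mod 41), so λ ≡ 33.
  x = λ² - 37 - 19 = 1089 - 56 ≡ 8; y = λ·(37 - 8) - 7 ≡ 7. → (8, 7)
7P: (8, 7) + (19, 28). λ = (28 - 7)/(19 - 8) ≡ 21/11 mod 41. 11⁻¹ ≡ 15 (mod 41) since 11·15 = 165 ≡ 1, so λ ≡ 28.
  x = λ² - 8 - 19 = 784 - 27 ≡ 19; y = λ·(8 - 19) - 7 ≡ 13. → (19, 13)
8P: (19, 13) + (19, 28): same x and y₁ ≡ -y₂, so the sum is ∞.
8P = ∞, so the order is 8.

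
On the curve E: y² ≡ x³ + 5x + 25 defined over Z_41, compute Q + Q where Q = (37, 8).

tangent at (37, 8): λ = (3·37² + 5)/(2·8) ≡ 12/16. 16⁻¹ ≡ 18 (mod 41), so λ ≡ 12·18 ≡ 11.
  x = λ² - 37 - 37 = 121 - 74 ≡ 6; y = λ·(37 - 6) - 8 ≡ 5. → (6, 5)

(6, 5)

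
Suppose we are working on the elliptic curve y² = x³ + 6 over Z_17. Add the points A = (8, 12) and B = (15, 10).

(8, 12) + (15, 10). λ = (10 - 12)/(15 - 8) ≡ 15/7 mod 17. 7⁻¹ ≡ 5 (mod 17), so λ ≡ 7.
  x = λ² - 8 - 15 = 49 - 23 ≡ 9; y = λ·(8 - 9) - 12 ≡ 15. → (9, 15)

(9, 15)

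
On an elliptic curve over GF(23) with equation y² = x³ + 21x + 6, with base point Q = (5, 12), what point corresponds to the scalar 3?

(14, 10)

Repeated addition: build up to 3Q.
2Q: tangent at (5, 12): λ = (3·5² + 21)/(2·12) ≡ 4/1. 1⁻¹ ≡ 1 (mod 23), so λ ≡ 4·1 ≡ 4.
  x = λ² - 5 - 5 = 16 - 10 ≡ 6; y = λ·(5 - 6) - 12 ≡ 7. → (6, 7)
3Q: (6, 7) + (5, 12). λ = (12 - 7)/(5 - 6) ≡ 5/22 mod 23. 22⁻¹ ≡ 22 (mod 23), so λ ≡ 18.
  x = λ² - 6 - 5 = 324 - 11 ≡ 14; y = λ·(6 - 14) - 7 ≡ 10. → (14, 10)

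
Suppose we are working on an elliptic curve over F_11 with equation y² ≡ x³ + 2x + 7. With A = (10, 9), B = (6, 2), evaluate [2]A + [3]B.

O

First 2A:
Repeated addition: build up to 2A.
2A: tangent at (10, 9): λ = (3·10² + 2)/(2·9) ≡ 5/7. 7⁻¹ ≡ 8 (mod 11), so λ ≡ 5·8 ≡ 7.
  x = λ² - 10 - 10 = 49 - 20 ≡ 7; y = λ·(10 - 7) - 9 ≡ 1. → (7, 1)
2A = (7, 1).
Next 3B:
Repeated addition: build up to 3B.
2B: tangent at (6, 2): λ = (3·6² + 2)/(2·2) ≡ 0/4. 4⁻¹ ≡ 3 (mod 11), so λ ≡ 0·3 ≡ 0.
  x = λ² - 6 - 6 = 0 - 12 ≡ 10; y = λ·(6 - 10) - 2 ≡ 9. → (10, 9)
3B: (10, 9) + (6, 2). λ = (2 - 9)/(6 - 10) ≡ 4/7 mod 11. 7⁻¹ ≡ 8 (mod 11), so λ ≡ 10.
  x = λ² - 10 - 6 = 100 - 16 ≡ 7; y = λ·(10 - 7) - 9 ≡ 10. → (7, 10)
3B = (7, 10).
Finally 2A + 3B:
(7, 1) + (7, 10): same x and y₁ ≡ -y₂, so the sum is the point at infinity.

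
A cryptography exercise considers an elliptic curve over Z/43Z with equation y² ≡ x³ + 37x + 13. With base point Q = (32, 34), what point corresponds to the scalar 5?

(4, 28)

Double-and-add on 5 = (101)₂. Start with Q = (32, 34) for the leading 1-bit.
double: tangent at (32, 34): λ = (3·32² + 37)/(2·34) ≡ 13/25. 25⁻¹ ≡ 31 (mod 43), so λ ≡ 13·31 ≡ 16.
  x = λ² - 32 - 32 = 256 - 64 ≡ 20; y = λ·(32 - 20) - 34 ≡ 29. → (20, 29)
double: tangent at (20, 29): λ = (3·20² + 37)/(2·29) ≡ 33/15. 15⁻¹ ≡ 23 (mod 43) since 15·23 = 345 ≡ 1, so λ ≡ 33·23 ≡ 28.
  x = λ² - 20 - 20 = 784 - 40 ≡ 13; y = λ·(20 - 13) - 29 ≡ 38. → (13, 38)
add Q: (13, 38) + (32, 34). λ = (34 - 38)/(32 - 13) ≡ 39/19 mod 43. 19⁻¹ ≡ 34 (mod 43), so λ ≡ 36.
  x = λ² - 13 - 32 = 1296 - 45 ≡ 4; y = λ·(13 - 4) - 38 ≡ 28. → (4, 28)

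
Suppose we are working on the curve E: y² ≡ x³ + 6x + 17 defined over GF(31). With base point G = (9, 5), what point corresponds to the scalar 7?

(15, 14)

Double-and-add on 7 = (111)₂. Start with G = (9, 5) for the leading 1-bit.
double: tangent at (9, 5): λ = (3·9² + 6)/(2·5) ≡ 1/10. 10⁻¹ ≡ 28 (mod 31), so λ ≡ 1·28 ≡ 28.
  x = λ² - 9 - 9 = 784 - 18 ≡ 22; y = λ·(9 - 22) - 5 ≡ 3. → (22, 3)
add G: (22, 3) + (9, 5). λ = (5 - 3)/(9 - 22) ≡ 2/18 mod 31. 18⁻¹ ≡ 19 (mod 31), so λ ≡ 7.
  x = λ² - 22 - 9 = 49 - 31 ≡ 18; y = λ·(22 - 18) - 3 ≡ 25. → (18, 25)
double: tangent at (18, 25): λ = (3·18² + 6)/(2·25) ≡ 17/19. 19⁻¹ ≡ 18 (mod 31), so λ ≡ 17·18 ≡ 27.
  x = λ² - 18 - 18 = 729 - 36 ≡ 11; y = λ·(18 - 11) - 25 ≡ 9. → (11, 9)
add G: (11, 9) + (9, 5). λ = (5 - 9)/(9 - 11) ≡ 27/29 mod 31. 29⁻¹ ≡ 15 (mod 31), so λ ≡ 2.
  x = λ² - 11 - 9 = 4 - 20 ≡ 15; y = λ·(11 - 15) - 9 ≡ 14. → (15, 14)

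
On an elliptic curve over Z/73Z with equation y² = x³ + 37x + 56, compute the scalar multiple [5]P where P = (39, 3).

Repeated addition: build up to 5P.
2P: tangent at (39, 3): λ = (3·39² + 37)/(2·3) ≡ 1/6. 6⁻¹ ≡ 61 (mod 73) since 6·61 = 366 ≡ 1, so λ ≡ 1·61 ≡ 61.
  x = λ² - 39 - 39 = 3721 - 78 ≡ 66; y = λ·(39 - 66) - 3 ≡ 29. → (66, 29)
3P: (66, 29) + (39, 3). λ = (3 - 29)/(39 - 66) ≡ 47/46 mod 73. 46⁻¹ ≡ 27 (mod 73) since 46·27 = 1242 ≡ 1, so λ ≡ 28.
  x = λ² - 66 - 39 = 784 - 105 ≡ 22; y = λ·(66 - 22) - 29 ≡ 35. → (22, 35)
4P: (22, 35) + (39, 3). λ = (3 - 35)/(39 - 22) ≡ 41/17 mod 73. 17⁻¹ ≡ 43 (mod 73) since 17·43 = 731 ≡ 1, so λ ≡ 11.
  x = λ² - 22 - 39 = 121 - 61 ≡ 60; y = λ·(22 - 60) - 35 ≡ 58. → (60, 58)
5P: (60, 58) + (39, 3). λ = (3 - 58)/(39 - 60) ≡ 18/52 mod 73. 52⁻¹ ≡ 66 (mod 73), so λ ≡ 20.
  x = λ² - 60 - 39 = 400 - 99 ≡ 9; y = λ·(60 - 9) - 58 ≡ 13. → (9, 13)

(9, 13)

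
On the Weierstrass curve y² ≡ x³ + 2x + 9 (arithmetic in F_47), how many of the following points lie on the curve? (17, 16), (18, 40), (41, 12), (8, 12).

(17, 16): 16² ≡ 21, rhs ≡ 21 → on.
(18, 40): 40² ≡ 2, rhs ≡ 2 → on.
(41, 12): 12² ≡ 3, rhs ≡ 16 → off.
(8, 12): 12² ≡ 3, rhs ≡ 20 → off.

2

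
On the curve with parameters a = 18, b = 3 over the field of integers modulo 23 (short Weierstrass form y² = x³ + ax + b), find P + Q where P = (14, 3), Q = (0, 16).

(2, 22)

(14, 3) + (0, 16). λ = (16 - 3)/(0 - 14) ≡ 13/9 mod 23. 9⁻¹ ≡ 18 (mod 23), so λ ≡ 4.
  x = λ² - 14 - 0 = 16 - 14 ≡ 2; y = λ·(14 - 2) - 3 ≡ 22. → (2, 22)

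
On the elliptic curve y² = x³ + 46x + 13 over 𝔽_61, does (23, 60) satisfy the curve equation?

yes

y² = 60² ≡ 1; x³ + 46x + 13 = 13238 ≡ 1 (mod 61). 1 = 1.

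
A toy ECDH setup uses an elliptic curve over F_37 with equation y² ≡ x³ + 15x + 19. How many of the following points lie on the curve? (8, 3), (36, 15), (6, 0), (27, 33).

2

(8, 3): 3² ≡ 9, rhs ≡ 22 → off.
(36, 15): 15² ≡ 3, rhs ≡ 3 → on.
(6, 0): 0² ≡ 0, rhs ≡ 29 → off.
(27, 33): 33² ≡ 16, rhs ≡ 16 → on.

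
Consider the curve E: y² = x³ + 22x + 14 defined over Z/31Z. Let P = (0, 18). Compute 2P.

(2, 29)

tangent at (0, 18): λ = (3·0² + 22)/(2·18) ≡ 22/5. 5⁻¹ ≡ 25 (mod 31), so λ ≡ 22·25 ≡ 23.
  x = λ² - 0 - 0 = 529 - 0 ≡ 2; y = λ·(0 - 2) - 18 ≡ 29. → (2, 29)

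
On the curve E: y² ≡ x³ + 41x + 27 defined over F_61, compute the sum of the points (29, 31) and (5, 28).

(7, 48)

(29, 31) + (5, 28). λ = (28 - 31)/(5 - 29) ≡ 58/37 mod 61. 37⁻¹ ≡ 33 (mod 61) since 37·33 = 1221 ≡ 1, so λ ≡ 23.
  x = λ² - 29 - 5 = 529 - 34 ≡ 7; y = λ·(29 - 7) - 31 ≡ 48. → (7, 48)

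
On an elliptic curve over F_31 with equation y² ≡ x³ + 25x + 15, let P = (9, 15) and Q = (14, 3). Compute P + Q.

(9, 15) + (14, 3). λ = (3 - 15)/(14 - 9) ≡ 19/5 mod 31. 5⁻¹ ≡ 25 (mod 31), so λ ≡ 10.
  x = λ² - 9 - 14 = 100 - 23 ≡ 15; y = λ·(9 - 15) - 15 ≡ 18. → (15, 18)

(15, 18)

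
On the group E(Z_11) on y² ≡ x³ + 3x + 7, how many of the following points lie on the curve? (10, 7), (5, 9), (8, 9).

(10, 7): 7² ≡ 5, rhs ≡ 3 → off.
(5, 9): 9² ≡ 4, rhs ≡ 4 → on.
(8, 9): 9² ≡ 4, rhs ≡ 4 → on.

2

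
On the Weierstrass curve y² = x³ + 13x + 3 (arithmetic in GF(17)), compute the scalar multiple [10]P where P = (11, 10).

(3, 16)

Repeated addition: build up to 10P.
2P: tangent at (11, 10): λ = (3·11² + 13)/(2·10) ≡ 2/3. 3⁻¹ ≡ 6 (mod 17) since 3·6 = 18 ≡ 1, so λ ≡ 2·6 ≡ 12.
  x = λ² - 11 - 11 = 144 - 22 ≡ 3; y = λ·(11 - 3) - 10 ≡ 1. → (3, 1)
3P: (3, 1) + (11, 10). λ = (10 - 1)/(11 - 3) ≡ 9/8 mod 17. 8⁻¹ ≡ 15 (mod 17), so λ ≡ 16.
  x = λ² - 3 - 11 = 256 - 14 ≡ 4; y = λ·(3 - 4) - 1 ≡ 0. → (4, 0)
4P: (4, 0) + (11, 10). λ = (10 - 0)/(11 - 4) ≡ 10/7 mod 17. 7⁻¹ ≡ 5 (mod 17) since 7·5 = 35 ≡ 1, so λ ≡ 16.
  x = λ² - 4 - 11 = 256 - 15 ≡ 3; y = λ·(4 - 3) - 0 ≡ 16. → (3, 16)
5P: (3, 16) + (11, 10). λ = (10 - 16)/(11 - 3) ≡ 11/8 mod 17. 8⁻¹ ≡ 15 (mod 17) since 8·15 = 120 ≡ 1, so λ ≡ 12.
  x = λ² - 3 - 11 = 144 - 14 ≡ 11; y = λ·(3 - 11) - 16 ≡ 7. → (11, 7)
6P: (11, 7) + (11, 10): same x and y₁ ≡ -y₂, so the sum is the point at infinity.
7P: the point at infinity + (11, 10) = (11, 10) (identity).
8P: tangent at (11, 10): λ = (3·11² + 13)/(2·10) ≡ 2/3. 3⁻¹ ≡ 6 (mod 17), so λ ≡ 2·6 ≡ 12.
  x = λ² - 11 - 11 = 144 - 22 ≡ 3; y = λ·(11 - 3) - 10 ≡ 1. → (3, 1)
9P: (3, 1) + (11, 10). λ = (10 - 1)/(11 - 3) ≡ 9/8 mod 17. 8⁻¹ ≡ 15 (mod 17), so λ ≡ 16.
  x = λ² - 3 - 11 = 256 - 14 ≡ 4; y = λ·(3 - 4) - 1 ≡ 0. → (4, 0)
10P: (4, 0) + (11, 10). λ = (10 - 0)/(11 - 4) ≡ 10/7 mod 17. 7⁻¹ ≡ 5 (mod 17), so λ ≡ 16.
  x = λ² - 4 - 11 = 256 - 15 ≡ 3; y = λ·(4 - 3) - 0 ≡ 16. → (3, 16)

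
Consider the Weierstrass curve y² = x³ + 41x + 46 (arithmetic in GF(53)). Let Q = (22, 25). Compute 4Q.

Repeated addition: build up to 4Q.
2Q: tangent at (22, 25): λ = (3·22² + 41)/(2·25) ≡ 9/50. 50⁻¹ ≡ 35 (mod 53), so λ ≡ 9·35 ≡ 50.
  x = λ² - 22 - 22 = 2500 - 44 ≡ 18; y = λ·(22 - 18) - 25 ≡ 16. → (18, 16)
3Q: (18, 16) + (22, 25). λ = (25 - 16)/(22 - 18) ≡ 9/4 mod 53. 4⁻¹ ≡ 40 (mod 53) since 4·40 = 160 ≡ 1, so λ ≡ 42.
  x = λ² - 18 - 22 = 1764 - 40 ≡ 28; y = λ·(18 - 28) - 16 ≡ 41. → (28, 41)
4Q: (28, 41) + (22, 25). λ = (25 - 41)/(22 - 28) ≡ 37/47 mod 53. 47⁻¹ ≡ 44 (mod 53), so λ ≡ 38.
  x = λ² - 28 - 22 = 1444 - 50 ≡ 16; y = λ·(28 - 16) - 41 ≡ 44. → (16, 44)

(16, 44)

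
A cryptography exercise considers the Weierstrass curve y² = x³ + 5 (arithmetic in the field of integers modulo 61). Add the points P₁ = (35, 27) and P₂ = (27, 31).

(35, 27) + (27, 31). λ = (31 - 27)/(27 - 35) ≡ 4/53 mod 61. 53⁻¹ ≡ 38 (mod 61), so λ ≡ 30.
  x = λ² - 35 - 27 = 900 - 62 ≡ 45; y = λ·(35 - 45) - 27 ≡ 39. → (45, 39)

(45, 39)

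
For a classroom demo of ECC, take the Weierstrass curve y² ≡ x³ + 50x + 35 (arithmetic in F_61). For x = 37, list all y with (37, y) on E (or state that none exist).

none

x³ + 50x + 35 = 52538 ≡ 17 (mod 61).
17 is a non-residue mod 61; no y exists.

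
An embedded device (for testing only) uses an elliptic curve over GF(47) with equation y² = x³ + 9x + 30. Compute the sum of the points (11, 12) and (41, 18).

(27, 13)

(11, 12) + (41, 18). λ = (18 - 12)/(41 - 11) ≡ 6/30 mod 47. 30⁻¹ ≡ 11 (mod 47) since 30·11 = 330 ≡ 1, so λ ≡ 19.
  x = λ² - 11 - 41 = 361 - 52 ≡ 27; y = λ·(11 - 27) - 12 ≡ 13. → (27, 13)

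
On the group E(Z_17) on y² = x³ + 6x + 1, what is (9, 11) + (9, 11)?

tangent at (9, 11): λ = (3·9² + 6)/(2·11) ≡ 11/5. 5⁻¹ ≡ 7 (mod 17) since 5·7 = 35 ≡ 1, so λ ≡ 11·7 ≡ 9.
  x = λ² - 9 - 9 = 81 - 18 ≡ 12; y = λ·(9 - 12) - 11 ≡ 13. → (12, 13)

(12, 13)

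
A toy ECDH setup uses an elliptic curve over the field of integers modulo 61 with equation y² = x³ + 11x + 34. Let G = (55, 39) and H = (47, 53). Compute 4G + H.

First 4G:
Repeated addition: build up to 4G.
2G: tangent at (55, 39): λ = (3·55² + 11)/(2·39) ≡ 58/17. 17⁻¹ ≡ 18 (mod 61) since 17·18 = 306 ≡ 1, so λ ≡ 58·18 ≡ 7.
  x = λ² - 55 - 55 = 49 - 110 ≡ 0; y = λ·(55 - 0) - 39 ≡ 41. → (0, 41)
3G: (0, 41) + (55, 39). λ = (39 - 41)/(55 - 0) ≡ 59/55 mod 61. 55⁻¹ ≡ 10 (mod 61), so λ ≡ 41.
  x = λ² - 0 - 55 = 1681 - 55 ≡ 40; y = λ·(0 - 40) - 41 ≡ 27. → (40, 27)
4G: (40, 27) + (55, 39). λ = (39 - 27)/(55 - 40) ≡ 12/15 mod 61. 15⁻¹ ≡ 57 (mod 61), so λ ≡ 13.
  x = λ² - 40 - 55 = 169 - 95 ≡ 13; y = λ·(40 - 13) - 27 ≡ 19. → (13, 19)
4G = (13, 19).
Finally 4G + H:
(13, 19) + (47, 53). λ = (53 - 19)/(47 - 13) ≡ 34/34 mod 61. 34⁻¹ ≡ 9 (mod 61) since 34·9 = 306 ≡ 1, so λ ≡ 1.
  x = λ² - 13 - 47 = 1 - 60 ≡ 2; y = λ·(13 - 2) - 19 ≡ 53. → (2, 53)

(2, 53)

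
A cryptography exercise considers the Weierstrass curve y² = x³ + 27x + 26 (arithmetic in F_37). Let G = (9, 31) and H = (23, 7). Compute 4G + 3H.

(16, 22)

First 4G:
Double-and-add on 4 = (100)₂. Start with G = (9, 31) for the leading 1-bit.
double: tangent at (9, 31): λ = (3·9² + 27)/(2·31) ≡ 11/25. 25⁻¹ ≡ 3 (mod 37), so λ ≡ 11·3 ≡ 33.
  x = λ² - 9 - 9 = 1089 - 18 ≡ 35; y = λ·(9 - 35) - 31 ≡ 36. → (35, 36)
double: tangent at (35, 36): λ = (3·35² + 27)/(2·36) ≡ 2/35. 35⁻¹ ≡ 18 (mod 37) since 35·18 = 630 ≡ 1, so λ ≡ 2·18 ≡ 36.
  x = λ² - 35 - 35 = 1296 - 70 ≡ 5; y = λ·(35 - 5) - 36 ≡ 8. → (5, 8)
4G = (5, 8).
Next 3H:
Repeated addition: build up to 3H.
2H: tangent at (23, 7): λ = (3·23² + 27)/(2·7) ≡ 23/14. 14⁻¹ ≡ 8 (mod 37) since 14·8 = 112 ≡ 1, so λ ≡ 23·8 ≡ 36.
  x = λ² - 23 - 23 = 1296 - 46 ≡ 29; y = λ·(23 - 29) - 7 ≡ 36. → (29, 36)
3H: (29, 36) + (23, 7). λ = (7 - 36)/(23 - 29) ≡ 8/31 mod 37. 31⁻¹ ≡ 6 (mod 37), so λ ≡ 11.
  x = λ² - 29 - 23 = 121 - 52 ≡ 32; y = λ·(29 - 32) - 36 ≡ 5. → (32, 5)
3H = (32, 5).
Finally 4G + 3H:
(5, 8) + (32, 5). λ = (5 - 8)/(32 - 5) ≡ 34/27 mod 37. 27⁻¹ ≡ 11 (mod 37), so λ ≡ 4.
  x = λ² - 5 - 32 = 16 - 37 ≡ 16; y = λ·(5 - 16) - 8 ≡ 22. → (16, 22)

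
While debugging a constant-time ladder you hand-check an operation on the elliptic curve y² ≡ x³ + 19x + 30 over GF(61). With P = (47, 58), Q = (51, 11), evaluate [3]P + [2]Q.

First 3P:
Repeated addition: build up to 3P.
2P: tangent at (47, 58): λ = (3·47² + 19)/(2·58) ≡ 58/55. 55⁻¹ ≡ 10 (mod 61), so λ ≡ 58·10 ≡ 31.
  x = λ² - 47 - 47 = 961 - 94 ≡ 13; y = λ·(47 - 13) - 58 ≡ 20. → (13, 20)
3P: (13, 20) + (47, 58). λ = (58 - 20)/(47 - 13) ≡ 38/34 mod 61. 34⁻¹ ≡ 9 (mod 61), so λ ≡ 37.
  x = λ² - 13 - 47 = 1369 - 60 ≡ 28; y = λ·(13 - 28) - 20 ≡ 35. → (28, 35)
3P = (28, 35).
Next 2Q:
Repeated addition: build up to 2Q.
2Q: tangent at (51, 11): λ = (3·51² + 19)/(2·11) ≡ 14/22. 22⁻¹ ≡ 25 (mod 61) since 22·25 = 550 ≡ 1, so λ ≡ 14·25 ≡ 45.
  x = λ² - 51 - 51 = 2025 - 102 ≡ 32; y = λ·(51 - 32) - 11 ≡ 51. → (32, 51)
2Q = (32, 51).
Finally 3P + 2Q:
(28, 35) + (32, 51). λ = (51 - 35)/(32 - 28) ≡ 16/4 mod 61. 4⁻¹ ≡ 46 (mod 61) since 4·46 = 184 ≡ 1, so λ ≡ 4.
  x = λ² - 28 - 32 = 16 - 60 ≡ 17; y = λ·(28 - 17) - 35 ≡ 9. → (17, 9)

(17, 9)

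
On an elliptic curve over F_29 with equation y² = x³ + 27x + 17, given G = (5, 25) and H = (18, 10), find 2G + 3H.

First 2G:
Repeated addition: build up to 2G.
2G: tangent at (5, 25): λ = (3·5² + 27)/(2·25) ≡ 15/21. 21⁻¹ ≡ 18 (mod 29) since 21·18 = 378 ≡ 1, so λ ≡ 15·18 ≡ 9.
  x = λ² - 5 - 5 = 81 - 10 ≡ 13; y = λ·(5 - 13) - 25 ≡ 19. → (13, 19)
2G = (13, 19).
Next 3H:
Repeated addition: build up to 3H.
2H: tangent at (18, 10): λ = (3·18² + 27)/(2·10) ≡ 13/20. 20⁻¹ ≡ 16 (mod 29), so λ ≡ 13·16 ≡ 5.
  x = λ² - 18 - 18 = 25 - 36 ≡ 18; y = λ·(18 - 18) - 10 ≡ 19. → (18, 19)
3H: (18, 19) + (18, 10): same x and y₁ ≡ -y₂, so the sum is the point at infinity.
3H = the point at infinity.
Finally 2G + 3H:
(13, 19) + the point at infinity = (13, 19) (identity).

(13, 19)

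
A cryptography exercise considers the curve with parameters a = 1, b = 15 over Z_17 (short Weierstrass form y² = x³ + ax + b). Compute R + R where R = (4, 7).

tangent at (4, 7): λ = (3·4² + 1)/(2·7) ≡ 15/14. 14⁻¹ ≡ 11 (mod 17) since 14·11 = 154 ≡ 1, so λ ≡ 15·11 ≡ 12.
  x = λ² - 4 - 4 = 144 - 8 ≡ 0; y = λ·(4 - 0) - 7 ≡ 7. → (0, 7)

(0, 7)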